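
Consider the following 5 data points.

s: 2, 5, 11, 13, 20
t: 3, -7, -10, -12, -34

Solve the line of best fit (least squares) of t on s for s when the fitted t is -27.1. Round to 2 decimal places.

18.47

n = 5, Σx = 51, Σy = -60, Σxy = -975, Σx² = 719
Sxx = Σx² − (Σx)²/n = 719 − 520.2 = 198.8
Sxy = Σxy − (Σx)(Σy)/n = -975 − (-612) = -363
b = Sxy/Sxx = -363/198.8 = -1.825956
a = ȳ − b·x̄ = -12 − (-1.825956)·10.2 = 6.624748
Set a + b·x = -27.1: x = (-27.1 − 6.624748) / (-1.825956) = 18.469642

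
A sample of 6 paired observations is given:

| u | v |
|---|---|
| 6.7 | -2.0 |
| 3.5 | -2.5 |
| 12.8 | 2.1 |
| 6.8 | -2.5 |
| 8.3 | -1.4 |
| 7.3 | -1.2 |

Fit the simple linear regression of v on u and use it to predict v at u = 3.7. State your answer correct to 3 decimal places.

n = 6, Σx = 45.4, Σy = -7.5, Σxy = -32.65, Σx² = 389.4
Sxx = Σx² − (Σx)²/n = 389.4 − 343.526667 = 45.873333
Sxy = Σxy − (Σx)(Σy)/n = -32.65 − (-56.75) = 24.1
b = Sxy/Sxx = 24.1/45.873333 = 0.525360
a = ȳ − b·x̄ = -1.25 − 0.525360·7.566667 = -5.225222
ŷ(3.7) = a + b·3.7 = -5.225222 + 0.525360·3.7 = -3.281391

-3.281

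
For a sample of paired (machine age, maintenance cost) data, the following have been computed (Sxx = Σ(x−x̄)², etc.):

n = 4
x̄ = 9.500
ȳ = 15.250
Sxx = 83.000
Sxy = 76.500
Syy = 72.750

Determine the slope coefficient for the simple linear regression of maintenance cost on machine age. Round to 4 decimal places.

0.9217

b = Sxy/Sxx = 76.5/83 = 0.921687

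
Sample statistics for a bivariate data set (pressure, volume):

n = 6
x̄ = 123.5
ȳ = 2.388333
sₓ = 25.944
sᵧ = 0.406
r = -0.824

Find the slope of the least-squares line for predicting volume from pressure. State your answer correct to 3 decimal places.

b = r · sᵧ/sₓ = -0.824 · 0.406/25.944 = -0.012895

-0.013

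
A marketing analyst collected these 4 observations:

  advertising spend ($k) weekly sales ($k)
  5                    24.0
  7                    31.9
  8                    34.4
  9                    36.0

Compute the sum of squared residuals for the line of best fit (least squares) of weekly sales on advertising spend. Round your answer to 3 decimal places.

2.810

n = 4, Σx = 29, Σy = 126.3, Σxy = 942.5, Σx² = 219, Σy² = 4072.97
Sxx = Σx² − (Σx)²/n = 219 − 210.25 = 8.75
Sxy = Σxy − (Σx)(Σy)/n = 942.5 − 915.675 = 26.825
Syy = Σy² − (Σy)²/n = 4072.97 − 3987.9225 = 85.0475
b = Sxy/Sxx = 26.825/8.75 = 3.065714
SSE = Syy − b·Sxy = 85.0475 − 3.065714·26.825 = 2.809714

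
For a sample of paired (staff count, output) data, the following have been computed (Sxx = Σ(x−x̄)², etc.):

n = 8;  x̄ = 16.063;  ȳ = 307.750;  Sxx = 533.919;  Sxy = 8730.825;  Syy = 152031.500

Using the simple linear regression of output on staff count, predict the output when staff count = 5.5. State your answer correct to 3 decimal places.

135.020

b = Sxy/Sxx = 8730.825/533.919 = 16.352340
a = ȳ − b·x̄ = 307.75 − 16.352340·16.063 = 45.082363
ŷ(5.5) = a + b·5.5 = 45.082363 + 16.352340·5.5 = 135.020233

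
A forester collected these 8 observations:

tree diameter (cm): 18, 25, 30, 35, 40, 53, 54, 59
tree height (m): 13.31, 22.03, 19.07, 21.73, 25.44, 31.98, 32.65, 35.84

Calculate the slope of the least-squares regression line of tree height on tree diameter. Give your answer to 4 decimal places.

n = 8, Σx = 314, Σy = 202.05, Σxy = 8713.18, Σx² = 13880
Sxx = Σx² − (Σx)²/n = 13880 − 12324.5 = 1555.5
Sxy = Σxy − (Σx)(Σy)/n = 8713.18 − 7930.4625 = 782.7175
b = Sxy/Sxx = 782.7175/1555.5 = 0.503194

0.5032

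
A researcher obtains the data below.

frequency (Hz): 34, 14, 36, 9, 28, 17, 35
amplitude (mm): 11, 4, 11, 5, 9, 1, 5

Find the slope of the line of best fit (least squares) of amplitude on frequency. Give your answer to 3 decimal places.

0.237

n = 7, Σx = 173, Σy = 46, Σxy = 1315, Σx² = 5027
Sxx = Σx² − (Σx)²/n = 5027 − 4275.571429 = 751.428571
Sxy = Σxy − (Σx)(Σy)/n = 1315 − 1136.857143 = 178.142857
b = Sxy/Sxx = 178.142857/751.428571 = 0.237072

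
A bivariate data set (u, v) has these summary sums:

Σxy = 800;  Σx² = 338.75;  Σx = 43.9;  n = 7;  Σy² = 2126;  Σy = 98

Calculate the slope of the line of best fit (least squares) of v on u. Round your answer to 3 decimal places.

2.923

Sxx = Σx² − (Σx)²/n = 338.75 − 275.315714 = 63.434286
Sxy = Σxy − (Σx)(Σy)/n = 800 − 614.6 = 185.4
b = Sxy/Sxx = 185.4/63.434286 = 2.922710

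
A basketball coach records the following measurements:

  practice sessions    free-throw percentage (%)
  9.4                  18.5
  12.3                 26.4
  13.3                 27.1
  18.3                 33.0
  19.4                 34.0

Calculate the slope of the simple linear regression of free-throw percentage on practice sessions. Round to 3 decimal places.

n = 5, Σx = 72.7, Σy = 139, Σxy = 2122.55, Σx² = 1127.79
Sxx = Σx² − (Σx)²/n = 1127.79 − 1057.058 = 70.732
Sxy = Σxy − (Σx)(Σy)/n = 2122.55 − 2021.06 = 101.49
b = Sxy/Sxx = 101.49/70.732 = 1.434853

1.435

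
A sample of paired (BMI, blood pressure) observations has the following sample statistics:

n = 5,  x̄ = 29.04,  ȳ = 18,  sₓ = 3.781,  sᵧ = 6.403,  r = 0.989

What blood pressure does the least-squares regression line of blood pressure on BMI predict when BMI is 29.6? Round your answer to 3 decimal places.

b = r · sᵧ/sₓ = 0.989 · 6.403/3.781 = 1.674839
a = ȳ − b·x̄ = 18 − 1.674839·29.04 = -30.637330
ŷ(29.6) = a + b·29.6 = -30.637330 + 1.674839·29.6 = 18.937910

18.938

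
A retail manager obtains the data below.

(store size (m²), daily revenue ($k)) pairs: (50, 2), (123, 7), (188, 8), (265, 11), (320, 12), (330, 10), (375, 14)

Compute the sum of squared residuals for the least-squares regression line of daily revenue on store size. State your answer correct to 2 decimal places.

9.37

n = 7, Σx = 1651, Σy = 64, Σxy = 17770, Σx² = 475123, Σy² = 678
Sxx = Σx² − (Σx)²/n = 475123 − 389400.142857 = 85722.857143
Sxy = Σxy − (Σx)(Σy)/n = 17770 − 15094.857143 = 2675.142857
Syy = Σy² − (Σy)²/n = 678 − 585.142857 = 92.857143
b = Sxy/Sxx = 2675.142857/85722.857143 = 0.031207
SSE = Syy − b·Sxy = 92.857143 − 0.031207·2675.142857 = 9.374283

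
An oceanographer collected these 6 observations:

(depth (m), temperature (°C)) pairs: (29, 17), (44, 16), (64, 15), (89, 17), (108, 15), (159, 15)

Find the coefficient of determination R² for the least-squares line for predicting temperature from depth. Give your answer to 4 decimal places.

n = 6, Σx = 493, Σy = 95, Σxy = 7675, Σx² = 51739, Σy² = 1509
Sxx = Σx² − (Σx)²/n = 51739 − 40508.166667 = 11230.833333
Sxy = Σxy − (Σx)(Σy)/n = 7675 − 7805.833333 = -130.833333
Syy = Σy² − (Σy)²/n = 1509 − 1504.166667 = 4.833333
R² = Sxy²/(Sxx·Syy) = (-130.833333)²/(11230.833333·4.833333) = 0.315339

0.3153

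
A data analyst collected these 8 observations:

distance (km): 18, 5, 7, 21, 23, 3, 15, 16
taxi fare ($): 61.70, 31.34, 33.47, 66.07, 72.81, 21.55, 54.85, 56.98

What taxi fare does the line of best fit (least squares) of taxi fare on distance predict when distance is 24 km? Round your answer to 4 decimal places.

n = 8, Σx = 108, Σy = 398.77, Σxy = 6362.77, Σx² = 1858
Sxx = Σx² − (Σx)²/n = 1858 − 1458 = 400
Sxy = Σxy − (Σx)(Σy)/n = 6362.77 − 5383.395 = 979.375
b = Sxy/Sxx = 979.375/400 = 2.448437
a = ȳ − b·x̄ = 49.84625 − 2.448437·13.5 = 16.792344
ŷ(24) = a + b·24 = 16.792344 + 2.448437·24 = 75.554844

75.5548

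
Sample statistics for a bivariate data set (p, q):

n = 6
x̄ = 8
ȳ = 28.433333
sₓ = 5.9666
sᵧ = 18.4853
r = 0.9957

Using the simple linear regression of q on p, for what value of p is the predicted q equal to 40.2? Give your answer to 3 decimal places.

b = r · sᵧ/sₓ = 0.9957 · 18.4853/5.9666 = 3.084808
a = ȳ − b·x̄ = 28.433333 − 3.084808·8 = 3.754872
Set a + b·x = 40.2: x = (40.2 − 3.754872) / 3.084808 = 11.814392

11.814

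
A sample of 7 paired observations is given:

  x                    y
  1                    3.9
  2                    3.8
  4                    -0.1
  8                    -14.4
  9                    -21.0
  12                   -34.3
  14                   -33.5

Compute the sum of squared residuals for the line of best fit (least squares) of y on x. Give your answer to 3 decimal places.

n = 7, Σx = 50, Σy = -95.6, Σxy = -1173.7, Σx² = 506, Σy² = 2976.76
Sxx = Σx² − (Σx)²/n = 506 − 357.142857 = 148.857143
Sxy = Σxy − (Σx)(Σy)/n = -1173.7 − (-682.857143) = -490.842857
Syy = Σy² − (Σy)²/n = 2976.76 − 1305.622857 = 1671.137143
b = Sxy/Sxx = -490.842857/148.857143 = -3.297409
SSE = Syy − b·Sxy = 1671.137143 − (-3.297409)·(-490.842857) = 52.627572

52.628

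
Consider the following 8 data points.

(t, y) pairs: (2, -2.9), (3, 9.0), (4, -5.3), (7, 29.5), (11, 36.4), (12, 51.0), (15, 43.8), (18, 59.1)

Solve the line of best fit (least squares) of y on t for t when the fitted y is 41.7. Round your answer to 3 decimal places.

n = 8, Σx = 72, Σy = 220.6, Σxy = 2939.7, Σx² = 892
Sxx = Σx² − (Σx)²/n = 892 − 648 = 244
Sxy = Σxy − (Σx)(Σy)/n = 2939.7 − 1985.4 = 954.3
b = Sxy/Sxx = 954.3/244 = 3.911066
a = ȳ − b·x̄ = 27.575 − 3.911066·9 = -7.624590
Set a + b·x = 41.7: x = (41.7 − (-7.624590)) / 3.911066 = 12.611548

12.612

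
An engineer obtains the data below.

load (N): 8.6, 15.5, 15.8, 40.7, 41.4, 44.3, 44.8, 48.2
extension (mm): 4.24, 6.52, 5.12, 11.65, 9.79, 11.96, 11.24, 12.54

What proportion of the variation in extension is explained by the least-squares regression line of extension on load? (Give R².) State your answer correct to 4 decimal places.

0.9547

n = 8, Σx = 259.3, Σy = 73.06, Σxy = 2735.689, Σx² = 10227.07, Σy² = 744.8998
Sxx = Σx² − (Σx)²/n = 10227.07 − 8404.56125 = 1822.50875
Sxy = Σxy − (Σx)(Σy)/n = 2735.689 − 2368.05725 = 367.63175
Syy = Σy² − (Σy)²/n = 744.8998 − 667.22045 = 77.67935
R² = Sxy²/(Sxx·Syy) = (367.63175)²/(1822.50875·77.67935) = 0.954665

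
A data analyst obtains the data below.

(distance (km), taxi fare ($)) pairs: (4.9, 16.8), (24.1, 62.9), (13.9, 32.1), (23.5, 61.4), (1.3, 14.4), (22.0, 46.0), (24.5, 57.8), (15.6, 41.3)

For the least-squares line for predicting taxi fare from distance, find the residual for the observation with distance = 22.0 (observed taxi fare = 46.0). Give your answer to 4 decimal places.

-7.4717

n = 8, Σx = 129.8, Σy = 332.7, Σxy = 6578.4, Σx² = 2679.58
Sxx = Σx² − (Σx)²/n = 2679.58 − 2106.005 = 573.575
Sxy = Σxy − (Σx)(Σy)/n = 6578.4 − 5398.0575 = 1180.3425
b = Sxy/Sxx = 1180.3425/573.575 = 2.057870
a = ȳ − b·x̄ = 41.5875 − 2.057870·16.225 = 8.198567
ŷ(22.0) = 8.198567 + 2.057870·22 = 53.471696
residual = y − ŷ = 46.0 − 53.471696 = -7.471696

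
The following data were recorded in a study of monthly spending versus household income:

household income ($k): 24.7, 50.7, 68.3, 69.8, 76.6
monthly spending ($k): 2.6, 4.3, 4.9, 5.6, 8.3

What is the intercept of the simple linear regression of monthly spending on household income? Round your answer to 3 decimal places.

0.096

n = 5, Σx = 290.1, Σy = 25.7, Σxy = 1643.56, Σx² = 18585.07
Sxx = Σx² − (Σx)²/n = 18585.07 − 16831.602 = 1753.468
Sxy = Σxy − (Σx)(Σy)/n = 1643.56 − 1491.114 = 152.446
b = Sxy/Sxx = 152.446/1753.468 = 0.086940
a = ȳ − b·x̄ = 5.14 − 0.086940·58.02 = 0.095758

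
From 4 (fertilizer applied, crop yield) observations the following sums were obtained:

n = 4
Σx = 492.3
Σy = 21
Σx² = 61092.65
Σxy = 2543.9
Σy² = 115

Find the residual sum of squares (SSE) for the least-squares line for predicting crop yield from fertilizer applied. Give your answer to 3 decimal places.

Sxx = Σx² − (Σx)²/n = 61092.65 − 60589.8225 = 502.8275
Sxy = Σxy − (Σx)(Σy)/n = 2543.9 − 2584.575 = -40.675
Syy = Σy² − (Σy)²/n = 115 − 110.25 = 4.75
b = Sxy/Sxx = -40.675/502.8275 = -0.080893
SSE = Syy − b·Sxy = 4.75 − (-0.080893)·(-40.675) = 1.459695

1.460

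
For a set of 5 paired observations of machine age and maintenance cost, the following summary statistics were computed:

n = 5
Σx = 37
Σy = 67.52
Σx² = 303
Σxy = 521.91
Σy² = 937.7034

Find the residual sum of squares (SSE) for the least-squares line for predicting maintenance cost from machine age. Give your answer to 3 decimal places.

8.941

Sxx = Σx² − (Σx)²/n = 303 − 273.8 = 29.2
Sxy = Σxy − (Σx)(Σy)/n = 521.91 − 499.648 = 22.262
Syy = Σy² − (Σy)²/n = 937.7034 − 911.79008 = 25.91332
b = Sxy/Sxx = 22.262/29.2 = 0.762397
SSE = Syy − b·Sxy = 25.91332 − 0.762397·22.262 = 8.940832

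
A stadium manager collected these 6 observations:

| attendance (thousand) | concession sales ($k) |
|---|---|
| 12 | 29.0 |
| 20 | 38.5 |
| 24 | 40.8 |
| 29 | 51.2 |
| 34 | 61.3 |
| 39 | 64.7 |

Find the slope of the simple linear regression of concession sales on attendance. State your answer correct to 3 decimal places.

n = 6, Σx = 158, Σy = 285.5, Σxy = 8189.5, Σx² = 4638
Sxx = Σx² − (Σx)²/n = 4638 − 4160.666667 = 477.333333
Sxy = Σxy − (Σx)(Σy)/n = 8189.5 − 7518.166667 = 671.333333
b = Sxy/Sxx = 671.333333/477.333333 = 1.406425

1.406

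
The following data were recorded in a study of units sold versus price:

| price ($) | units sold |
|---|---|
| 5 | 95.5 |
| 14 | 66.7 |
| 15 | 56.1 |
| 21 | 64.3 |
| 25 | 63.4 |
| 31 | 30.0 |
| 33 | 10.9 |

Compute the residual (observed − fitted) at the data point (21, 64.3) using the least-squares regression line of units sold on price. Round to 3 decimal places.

10.087

n = 7, Σx = 144, Σy = 386.9, Σxy = 6477.8, Σx² = 3562
Sxx = Σx² − (Σx)²/n = 3562 − 2962.285714 = 599.714286
Sxy = Σxy − (Σx)(Σy)/n = 6477.8 − 7959.085714 = -1481.285714
b = Sxy/Sxx = -1481.285714/599.714286 = -2.469986
a = ȳ − b·x̄ = 55.271429 − (-2.469986)·20.571429 = 106.082563
ŷ(21) = 106.082563 + (-2.469986)·21 = 54.212863
residual = y − ŷ = 64.3 − 54.212863 = 10.087137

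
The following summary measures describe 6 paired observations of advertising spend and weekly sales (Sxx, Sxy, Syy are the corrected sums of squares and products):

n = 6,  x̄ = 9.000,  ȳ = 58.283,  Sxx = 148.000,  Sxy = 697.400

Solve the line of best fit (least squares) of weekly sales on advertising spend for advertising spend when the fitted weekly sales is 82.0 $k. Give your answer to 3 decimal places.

b = Sxy/Sxx = 697.4/148 = 4.712162
a = ȳ − b·x̄ = 58.283 − 4.712162·9 = 15.873541
Set a + b·x = 82.0: x = (82.0 − 15.873541) / 4.712162 = 14.033146

14.033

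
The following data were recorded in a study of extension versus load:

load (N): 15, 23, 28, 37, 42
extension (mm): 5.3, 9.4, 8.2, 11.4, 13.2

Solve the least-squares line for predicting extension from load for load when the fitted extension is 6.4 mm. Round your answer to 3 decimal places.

17.350

n = 5, Σx = 145, Σy = 47.5, Σxy = 1501.5, Σx² = 4671
Sxx = Σx² − (Σx)²/n = 4671 − 4205 = 466
Sxy = Σxy − (Σx)(Σy)/n = 1501.5 − 1377.5 = 124
b = Sxy/Sxx = 124/466 = 0.266094
a = ȳ − b·x̄ = 9.5 − 0.266094·29 = 1.783262
Set a + b·x = 6.4: x = (6.4 − 1.783262) / 0.266094 = 17.35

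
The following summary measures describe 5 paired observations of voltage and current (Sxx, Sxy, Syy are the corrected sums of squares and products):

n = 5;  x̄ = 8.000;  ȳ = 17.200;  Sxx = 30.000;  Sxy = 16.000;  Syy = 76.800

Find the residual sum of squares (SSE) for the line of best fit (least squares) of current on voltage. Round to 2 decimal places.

68.27

b = Sxy/Sxx = 16/30 = 0.533333
SSE = Syy − b·Sxy = 76.8 − 0.533333·16 = 68.266667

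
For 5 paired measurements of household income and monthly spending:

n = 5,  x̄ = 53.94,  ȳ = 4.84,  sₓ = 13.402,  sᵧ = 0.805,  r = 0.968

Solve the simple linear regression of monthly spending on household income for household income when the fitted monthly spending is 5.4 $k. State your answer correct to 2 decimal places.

b = r · sᵧ/sₓ = 0.968 · 0.805/13.402 = 0.058144
a = ȳ − b·x̄ = 4.84 − 0.058144·53.94 = 1.703736
Set a + b·x = 5.4: x = (5.4 − 1.703736) / 0.058144 = 63.571333

63.57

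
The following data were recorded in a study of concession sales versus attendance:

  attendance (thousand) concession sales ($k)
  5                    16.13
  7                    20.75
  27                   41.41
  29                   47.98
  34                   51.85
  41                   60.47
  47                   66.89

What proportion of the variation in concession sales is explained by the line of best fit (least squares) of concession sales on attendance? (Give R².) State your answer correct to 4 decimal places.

0.9947

n = 7, Σx = 190, Σy = 305.48, Σxy = 10121.39, Σx² = 6690, Σy² = 15526.9234
Sxx = Σx² − (Σx)²/n = 6690 − 5157.142857 = 1532.857143
Sxy = Σxy − (Σx)(Σy)/n = 10121.39 − 8291.6 = 1829.79
Syy = Σy² − (Σy)²/n = 15526.9234 − 13331.1472 = 2195.7762
R² = Sxy²/(Sxx·Syy) = (1829.79)²/(1532.857143·2195.7762) = 0.994747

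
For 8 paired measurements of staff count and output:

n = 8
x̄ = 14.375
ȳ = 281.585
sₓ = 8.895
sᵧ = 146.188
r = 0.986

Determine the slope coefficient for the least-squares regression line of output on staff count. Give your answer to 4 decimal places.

16.2048

b = r · sᵧ/sₓ = 0.986 · 146.188/8.895 = 16.204763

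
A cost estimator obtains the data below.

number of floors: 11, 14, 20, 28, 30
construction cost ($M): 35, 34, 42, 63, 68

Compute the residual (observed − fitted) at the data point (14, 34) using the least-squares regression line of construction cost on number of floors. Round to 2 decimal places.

-2.11

n = 5, Σx = 103, Σy = 242, Σxy = 5505, Σx² = 2401
Sxx = Σx² − (Σx)²/n = 2401 − 2121.8 = 279.2
Sxy = Σxy − (Σx)(Σy)/n = 5505 − 4985.2 = 519.8
b = Sxy/Sxx = 519.8/279.2 = 1.861748
a = ȳ − b·x̄ = 48.4 − 1.861748·20.6 = 10.047994
ŷ(14) = 10.047994 + 1.861748·14 = 36.112464
residual = y − ŷ = 34 − 36.112464 = -2.112464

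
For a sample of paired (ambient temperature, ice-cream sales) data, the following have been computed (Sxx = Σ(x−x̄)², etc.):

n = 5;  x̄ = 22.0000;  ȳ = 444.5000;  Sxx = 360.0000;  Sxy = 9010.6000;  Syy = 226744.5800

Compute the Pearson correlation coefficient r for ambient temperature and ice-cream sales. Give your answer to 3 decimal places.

0.997

r = Sxy/√(Sxx·Syy) = 9010.6/√(81628048.8) = 9010.6/9034.824226 = 0.997319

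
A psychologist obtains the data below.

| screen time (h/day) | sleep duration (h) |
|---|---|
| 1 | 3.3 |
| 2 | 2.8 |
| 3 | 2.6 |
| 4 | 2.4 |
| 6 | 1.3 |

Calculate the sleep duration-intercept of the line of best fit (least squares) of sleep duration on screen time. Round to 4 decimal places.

n = 5, Σx = 16, Σy = 12.4, Σxy = 34.1, Σx² = 66
Sxx = Σx² − (Σx)²/n = 66 − 51.2 = 14.8
Sxy = Σxy − (Σx)(Σy)/n = 34.1 − 39.68 = -5.58
b = Sxy/Sxx = -5.58/14.8 = -0.377027
a = ȳ − b·x̄ = 2.48 − (-0.377027)·3.2 = 3.686486

3.6865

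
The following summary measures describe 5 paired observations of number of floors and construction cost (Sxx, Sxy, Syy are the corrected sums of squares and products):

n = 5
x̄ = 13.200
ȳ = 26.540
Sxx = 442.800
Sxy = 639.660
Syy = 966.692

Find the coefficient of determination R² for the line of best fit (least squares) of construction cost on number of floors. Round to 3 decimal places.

0.956

R² = Sxy²/(Sxx·Syy) = (639.66)²/(442.8·966.692) = 0.955878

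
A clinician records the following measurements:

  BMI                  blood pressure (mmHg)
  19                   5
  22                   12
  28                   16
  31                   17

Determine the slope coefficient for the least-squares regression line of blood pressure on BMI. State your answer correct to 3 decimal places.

n = 4, Σx = 100, Σy = 50, Σxy = 1334, Σx² = 2590
Sxx = Σx² − (Σx)²/n = 2590 − 2500 = 90
Sxy = Σxy − (Σx)(Σy)/n = 1334 − 1250 = 84
b = Sxy/Sxx = 84/90 = 0.933333

0.933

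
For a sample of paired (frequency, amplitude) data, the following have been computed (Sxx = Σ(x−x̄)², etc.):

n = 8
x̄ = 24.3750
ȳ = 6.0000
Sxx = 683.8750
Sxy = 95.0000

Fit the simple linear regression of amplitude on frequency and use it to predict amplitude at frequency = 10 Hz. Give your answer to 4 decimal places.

4.0031

b = Sxy/Sxx = 95/683.875 = 0.138914
a = ȳ − b·x̄ = 6 − 0.138914·24.375 = 2.613965
ŷ(10) = a + b·10 = 2.613965 + 0.138914·10 = 4.003107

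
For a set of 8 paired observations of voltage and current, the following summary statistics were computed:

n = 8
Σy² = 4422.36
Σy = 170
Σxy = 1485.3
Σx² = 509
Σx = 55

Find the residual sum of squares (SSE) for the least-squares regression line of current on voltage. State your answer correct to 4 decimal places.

44.2141

Sxx = Σx² − (Σx)²/n = 509 − 378.125 = 130.875
Sxy = Σxy − (Σx)(Σy)/n = 1485.3 − 1168.75 = 316.55
Syy = Σy² − (Σy)²/n = 4422.36 − 3612.5 = 809.86
b = Sxy/Sxx = 316.55/130.875 = 2.418720
SSE = Syy − b·Sxy = 809.86 − 2.418720·316.55 = 44.214136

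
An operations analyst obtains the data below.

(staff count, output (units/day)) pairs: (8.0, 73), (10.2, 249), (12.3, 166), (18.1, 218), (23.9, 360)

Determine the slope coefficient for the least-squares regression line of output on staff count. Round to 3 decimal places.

13.531

n = 5, Σx = 72.5, Σy = 1066, Σxy = 17715.4, Σx² = 1218.15
Sxx = Σx² − (Σx)²/n = 1218.15 − 1051.25 = 166.9
Sxy = Σxy − (Σx)(Σy)/n = 17715.4 − 15457 = 2258.4
b = Sxy/Sxx = 2258.4/166.9 = 13.531456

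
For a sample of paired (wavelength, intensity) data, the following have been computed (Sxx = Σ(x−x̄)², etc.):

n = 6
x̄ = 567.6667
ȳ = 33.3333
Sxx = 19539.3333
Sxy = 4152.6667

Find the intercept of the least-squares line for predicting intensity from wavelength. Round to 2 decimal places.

-87.31

b = Sxy/Sxx = 4152.6667/19539.3333 = 0.212529
a = ȳ − b·x̄ = 33.3333 − 0.212529·567.6667 = -87.312096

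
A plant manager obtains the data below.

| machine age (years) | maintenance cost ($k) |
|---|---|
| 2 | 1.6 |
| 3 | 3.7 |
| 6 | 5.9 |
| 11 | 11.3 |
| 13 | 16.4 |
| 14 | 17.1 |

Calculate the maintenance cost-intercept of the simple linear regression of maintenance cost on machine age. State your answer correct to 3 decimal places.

n = 6, Σx = 49, Σy = 56, Σxy = 626.6, Σx² = 535
Sxx = Σx² − (Σx)²/n = 535 − 400.166667 = 134.833333
Sxy = Σxy − (Σx)(Σy)/n = 626.6 − 457.333333 = 169.266667
b = Sxy/Sxx = 169.266667/134.833333 = 1.255377
a = ȳ − b·x̄ = 9.333333 − 1.255377·8.166667 = -0.918912

-0.919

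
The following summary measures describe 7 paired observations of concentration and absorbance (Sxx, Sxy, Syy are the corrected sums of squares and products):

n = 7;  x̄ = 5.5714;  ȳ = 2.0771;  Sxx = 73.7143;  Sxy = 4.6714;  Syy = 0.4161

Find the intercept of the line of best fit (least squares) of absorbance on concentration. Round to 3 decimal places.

b = Sxy/Sxx = 4.6714/73.7143 = 0.063372
a = ȳ − b·x̄ = 2.0771 − 0.063372·5.5714 = 1.724031

1.724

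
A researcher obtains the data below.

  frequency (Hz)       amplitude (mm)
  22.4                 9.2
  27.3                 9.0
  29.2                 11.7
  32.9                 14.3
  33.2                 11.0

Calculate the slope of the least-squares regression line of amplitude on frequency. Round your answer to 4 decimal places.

n = 5, Σx = 145, Σy = 55.2, Σxy = 1629.09, Σx² = 4284.34
Sxx = Σx² − (Σx)²/n = 4284.34 − 4205 = 79.34
Sxy = Σxy − (Σx)(Σy)/n = 1629.09 − 1600.8 = 28.29
b = Sxy/Sxx = 28.29/79.34 = 0.356567

0.3566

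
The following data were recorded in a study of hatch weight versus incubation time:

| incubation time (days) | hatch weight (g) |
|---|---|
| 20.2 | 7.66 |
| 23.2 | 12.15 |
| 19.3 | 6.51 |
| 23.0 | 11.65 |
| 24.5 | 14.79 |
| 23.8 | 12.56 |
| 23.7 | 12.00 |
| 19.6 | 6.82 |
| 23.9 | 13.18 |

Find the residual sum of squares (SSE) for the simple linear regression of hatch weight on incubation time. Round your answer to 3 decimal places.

n = 9, Σx = 201.2, Σy = 97.32, Σxy = 2224.562, Σx² = 4531.52, Σy² = 1125.1232
Sxx = Σx² − (Σx)²/n = 4531.52 − 4497.937778 = 33.582222
Sxy = Σxy − (Σx)(Σy)/n = 2224.562 − 2175.642667 = 48.919333
Syy = Σy² − (Σy)²/n = 1125.1232 − 1052.3536 = 72.7696
b = Sxy/Sxx = 48.919333/33.582222 = 1.456703
SSE = Syy − b·Sxy = 72.7696 − 1.456703·48.919333 = 1.508647

1.509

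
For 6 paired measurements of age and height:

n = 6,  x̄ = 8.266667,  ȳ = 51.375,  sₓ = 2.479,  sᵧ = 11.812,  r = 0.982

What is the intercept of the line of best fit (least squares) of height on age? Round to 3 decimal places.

b = r · sᵧ/sₓ = 0.982 · 11.812/2.479 = 4.679058
a = ȳ − b·x̄ = 51.375 − 4.679058·8.266667 = 12.694788

12.695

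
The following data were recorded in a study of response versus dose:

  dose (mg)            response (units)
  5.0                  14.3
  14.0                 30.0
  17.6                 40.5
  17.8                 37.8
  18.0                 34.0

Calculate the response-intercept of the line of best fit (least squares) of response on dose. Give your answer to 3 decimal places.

n = 5, Σx = 72.4, Σy = 156.6, Σxy = 2489.14, Σx² = 1171.6
Sxx = Σx² − (Σx)²/n = 1171.6 − 1048.352 = 123.248
Sxy = Σxy − (Σx)(Σy)/n = 2489.14 − 2267.568 = 221.572
b = Sxy/Sxx = 221.572/123.248 = 1.797774
a = ȳ − b·x̄ = 31.32 − 1.797774·14.48 = 5.288238

5.288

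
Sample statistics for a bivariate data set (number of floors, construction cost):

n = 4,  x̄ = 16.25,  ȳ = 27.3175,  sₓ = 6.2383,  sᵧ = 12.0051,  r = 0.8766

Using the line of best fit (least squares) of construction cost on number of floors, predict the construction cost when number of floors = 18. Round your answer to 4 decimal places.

b = r · sᵧ/sₓ = 0.8766 · 12.0051/6.2383 = 1.686945
a = ȳ − b·x̄ = 27.3175 − 1.686945·16.25 = -0.095361
ŷ(18) = a + b·18 = -0.095361 + 1.686945·18 = 30.269654

30.2697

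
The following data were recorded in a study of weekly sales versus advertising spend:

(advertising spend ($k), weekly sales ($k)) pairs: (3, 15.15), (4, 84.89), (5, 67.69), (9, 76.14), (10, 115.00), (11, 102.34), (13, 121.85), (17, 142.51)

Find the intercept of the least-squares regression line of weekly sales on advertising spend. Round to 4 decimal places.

26.1935

n = 8, Σx = 72, Σy = 725.57, Σxy = 7691.18, Σx² = 810
Sxx = Σx² − (Σx)²/n = 810 − 648 = 162
Sxy = Σxy − (Σx)(Σy)/n = 7691.18 − 6530.13 = 1161.05
b = Sxy/Sxx = 1161.05/162 = 7.166975
a = ȳ − b·x̄ = 90.69625 − 7.166975·9 = 26.193472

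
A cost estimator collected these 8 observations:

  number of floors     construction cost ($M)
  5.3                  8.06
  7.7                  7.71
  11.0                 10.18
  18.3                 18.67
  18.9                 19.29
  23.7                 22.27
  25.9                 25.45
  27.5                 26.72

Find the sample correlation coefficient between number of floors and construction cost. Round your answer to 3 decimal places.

n = 8, Σx = 138.3, Σy = 138.35, Σxy = 2842.061, Σx² = 2889.23, Σy² = 2806.3269
Sxx = Σx² − (Σx)²/n = 2889.23 − 2390.86125 = 498.36875
Sxy = Σxy − (Σx)(Σy)/n = 2842.061 − 2391.725625 = 450.335375
Syy = Σy² − (Σy)²/n = 2806.3269 − 2392.590312 = 413.736587
r = Sxy/√(Sxx·Syy) = 450.335375/√(206193.385942) = 450.335375/454.085219 = 0.991742

0.992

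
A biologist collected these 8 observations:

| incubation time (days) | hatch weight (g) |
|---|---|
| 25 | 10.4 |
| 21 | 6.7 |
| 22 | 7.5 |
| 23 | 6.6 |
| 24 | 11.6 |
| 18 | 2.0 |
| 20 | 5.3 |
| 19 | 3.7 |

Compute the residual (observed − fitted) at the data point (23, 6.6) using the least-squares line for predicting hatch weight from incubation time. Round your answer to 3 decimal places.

-1.964

n = 8, Σx = 172, Σy = 53.8, Σxy = 1208.2, Σx² = 3740
Sxx = Σx² − (Σx)²/n = 3740 − 3698 = 42
Sxy = Σxy − (Σx)(Σy)/n = 1208.2 − 1156.7 = 51.5
b = Sxy/Sxx = 51.5/42 = 1.226190
a = ȳ − b·x̄ = 6.725 − 1.226190·21.5 = -19.638095
ŷ(23) = -19.638095 + 1.226190·23 = 8.564286
residual = y − ŷ = 6.6 − 8.564286 = -1.964286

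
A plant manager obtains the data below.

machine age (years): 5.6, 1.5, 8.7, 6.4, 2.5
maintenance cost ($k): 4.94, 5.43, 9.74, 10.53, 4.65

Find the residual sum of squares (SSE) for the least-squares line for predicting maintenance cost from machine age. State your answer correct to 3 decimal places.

13.726

n = 5, Σx = 24.7, Σy = 35.29, Σxy = 199.564, Σx² = 156.51, Σy² = 281.2595
Sxx = Σx² − (Σx)²/n = 156.51 − 122.018 = 34.492
Sxy = Σxy − (Σx)(Σy)/n = 199.564 − 174.3326 = 25.2314
Syy = Σy² − (Σy)²/n = 281.2595 − 249.07682 = 32.18268
b = Sxy/Sxx = 25.2314/34.492 = 0.731515
SSE = Syy − b·Sxy = 32.18268 − 0.731515·25.2314 = 13.725544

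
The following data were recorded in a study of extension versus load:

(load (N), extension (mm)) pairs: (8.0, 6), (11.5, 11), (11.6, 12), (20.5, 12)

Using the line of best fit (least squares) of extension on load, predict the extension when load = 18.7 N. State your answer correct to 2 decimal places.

12.34

n = 4, Σx = 51.6, Σy = 41, Σxy = 559.7, Σx² = 751.06
Sxx = Σx² − (Σx)²/n = 751.06 − 665.64 = 85.42
Sxy = Σxy − (Σx)(Σy)/n = 559.7 − 528.9 = 30.8
b = Sxy/Sxx = 30.8/85.42 = 0.360571
a = ȳ − b·x̄ = 10.25 − 0.360571·12.9 = 5.598630
ŷ(18.7) = a + b·18.7 = 5.598630 + 0.360571·18.7 = 12.341314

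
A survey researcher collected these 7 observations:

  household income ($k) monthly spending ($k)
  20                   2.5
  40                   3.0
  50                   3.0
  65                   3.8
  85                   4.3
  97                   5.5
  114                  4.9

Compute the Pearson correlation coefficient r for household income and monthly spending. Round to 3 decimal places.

n = 7, Σx = 471, Σy = 27, Σxy = 2024.6, Σx² = 38355, Σy² = 111.44
Sxx = Σx² − (Σx)²/n = 38355 − 31691.571429 = 6663.428571
Sxy = Σxy − (Σx)(Σy)/n = 2024.6 − 1816.714286 = 207.885714
Syy = Σy² − (Σy)²/n = 111.44 − 104.142857 = 7.297143
r = Sxy/√(Sxx·Syy) = 207.885714/√(48623.990204) = 207.885714/220.508481 = 0.942756

0.943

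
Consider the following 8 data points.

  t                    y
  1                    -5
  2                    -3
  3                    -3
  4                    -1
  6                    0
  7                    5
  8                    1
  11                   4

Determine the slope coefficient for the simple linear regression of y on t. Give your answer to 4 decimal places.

n = 8, Σx = 42, Σy = -2, Σxy = 63, Σx² = 300
Sxx = Σx² − (Σx)²/n = 300 − 220.5 = 79.5
Sxy = Σxy − (Σx)(Σy)/n = 63 − (-10.5) = 73.5
b = Sxy/Sxx = 73.5/79.5 = 0.924528

0.9245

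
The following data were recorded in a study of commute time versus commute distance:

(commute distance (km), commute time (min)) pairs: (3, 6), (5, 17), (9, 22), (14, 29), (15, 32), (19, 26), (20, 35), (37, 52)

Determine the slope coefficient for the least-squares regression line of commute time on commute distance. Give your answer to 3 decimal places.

n = 8, Σx = 122, Σy = 219, Σxy = 4305, Σx² = 2666
Sxx = Σx² − (Σx)²/n = 2666 − 1860.5 = 805.5
Sxy = Σxy − (Σx)(Σy)/n = 4305 − 3339.75 = 965.25
b = Sxy/Sxx = 965.25/805.5 = 1.198324

1.198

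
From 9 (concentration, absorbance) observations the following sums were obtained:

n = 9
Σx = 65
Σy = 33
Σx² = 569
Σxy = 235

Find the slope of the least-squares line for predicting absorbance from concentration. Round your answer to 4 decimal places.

Sxx = Σx² − (Σx)²/n = 569 − 469.444444 = 99.555556
Sxy = Σxy − (Σx)(Σy)/n = 235 − 238.333333 = -3.333333
b = Sxy/Sxx = -3.333333/99.555556 = -0.033482

-0.0335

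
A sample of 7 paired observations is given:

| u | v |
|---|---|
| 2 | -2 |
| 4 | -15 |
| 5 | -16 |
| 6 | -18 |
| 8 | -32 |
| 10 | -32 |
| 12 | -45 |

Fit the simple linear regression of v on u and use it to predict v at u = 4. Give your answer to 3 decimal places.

-12.000

n = 7, Σx = 47, Σy = -160, Σxy = -1368, Σx² = 389
Sxx = Σx² − (Σx)²/n = 389 − 315.571429 = 73.428571
Sxy = Σxy − (Σx)(Σy)/n = -1368 − (-1074.285714) = -293.714286
b = Sxy/Sxx = -293.714286/73.428571 = -4
a = ȳ − b·x̄ = -22.857143 − (-4)·6.714286 = 4
ŷ(4) = a + b·4 = 4 + (-4)·4 = -12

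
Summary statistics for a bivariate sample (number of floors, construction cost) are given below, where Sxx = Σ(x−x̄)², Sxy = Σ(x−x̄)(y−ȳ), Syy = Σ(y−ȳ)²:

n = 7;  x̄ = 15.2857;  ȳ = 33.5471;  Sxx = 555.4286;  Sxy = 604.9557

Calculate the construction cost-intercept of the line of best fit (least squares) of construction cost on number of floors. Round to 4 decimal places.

16.8984

b = Sxy/Sxx = 604.9557/555.4286 = 1.089169
a = ȳ − b·x̄ = 33.5471 − 1.089169·15.2857 = 16.898387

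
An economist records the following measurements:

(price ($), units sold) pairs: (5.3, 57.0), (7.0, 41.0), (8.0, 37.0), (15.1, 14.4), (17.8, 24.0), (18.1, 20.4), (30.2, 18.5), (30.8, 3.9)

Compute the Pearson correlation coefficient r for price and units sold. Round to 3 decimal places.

n = 8, Σx = 132.3, Σy = 216.2, Σxy = 2577.8, Σx² = 2874.23, Σy² = 7855.98
Sxx = Σx² − (Σx)²/n = 2874.23 − 2187.91125 = 686.31875
Sxy = Σxy − (Σx)(Σy)/n = 2577.8 − 3575.4075 = -997.6075
Syy = Σy² − (Σy)²/n = 7855.98 − 5842.805 = 2013.175
r = Sxy/√(Sxx·Syy) = -997.6075/√(1381679.749531) = -997.6075/1175.448744 = -0.848704

-0.849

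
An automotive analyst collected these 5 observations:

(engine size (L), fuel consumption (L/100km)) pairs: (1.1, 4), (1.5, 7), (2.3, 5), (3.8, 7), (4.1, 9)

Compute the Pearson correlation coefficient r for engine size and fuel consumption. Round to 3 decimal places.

n = 5, Σx = 12.8, Σy = 32, Σxy = 89.9, Σx² = 40, Σy² = 220
Sxx = Σx² − (Σx)²/n = 40 − 32.768 = 7.232
Sxy = Σxy − (Σx)(Σy)/n = 89.9 − 81.92 = 7.98
Syy = Σy² − (Σy)²/n = 220 − 204.8 = 15.2
r = Sxy/√(Sxx·Syy) = 7.98/√(109.9264) = 7.98/10.484579 = 0.761118

0.761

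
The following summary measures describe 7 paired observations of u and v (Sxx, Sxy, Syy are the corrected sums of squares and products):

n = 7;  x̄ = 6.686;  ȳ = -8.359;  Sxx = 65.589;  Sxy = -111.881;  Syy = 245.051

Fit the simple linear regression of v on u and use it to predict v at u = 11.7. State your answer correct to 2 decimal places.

b = Sxy/Sxx = -111.881/65.589 = -1.705789
a = ȳ − b·x̄ = -8.359 − (-1.705789)·6.686 = 3.045906
ŷ(11.7) = a + b·11.7 = 3.045906 + (-1.705789)·11.7 = -16.911826

-16.91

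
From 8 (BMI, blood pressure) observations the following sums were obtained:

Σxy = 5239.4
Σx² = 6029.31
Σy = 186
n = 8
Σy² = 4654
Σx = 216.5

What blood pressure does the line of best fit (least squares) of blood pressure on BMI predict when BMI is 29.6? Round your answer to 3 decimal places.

26.316

Sxx = Σx² − (Σx)²/n = 6029.31 − 5859.03125 = 170.27875
Sxy = Σxy − (Σx)(Σy)/n = 5239.4 − 5033.625 = 205.775
b = Sxy/Sxx = 205.775/170.27875 = 1.208460
a = ȳ − b·x̄ = 23.25 − 1.208460·27.0625 = -9.453939
ŷ(29.6) = a + b·29.6 = -9.453939 + 1.208460·29.6 = 26.316466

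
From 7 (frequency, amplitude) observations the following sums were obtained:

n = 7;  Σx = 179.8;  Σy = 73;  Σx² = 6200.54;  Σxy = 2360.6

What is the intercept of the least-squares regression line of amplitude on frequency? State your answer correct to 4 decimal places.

2.5464

Sxx = Σx² − (Σx)²/n = 6200.54 − 4618.291429 = 1582.248571
Sxy = Σxy − (Σx)(Σy)/n = 2360.6 − 1875.057143 = 485.542857
b = Sxy/Sxx = 485.542857/1582.248571 = 0.306869
a = ȳ − b·x̄ = 10.428571 − 0.306869·25.685714 = 2.546425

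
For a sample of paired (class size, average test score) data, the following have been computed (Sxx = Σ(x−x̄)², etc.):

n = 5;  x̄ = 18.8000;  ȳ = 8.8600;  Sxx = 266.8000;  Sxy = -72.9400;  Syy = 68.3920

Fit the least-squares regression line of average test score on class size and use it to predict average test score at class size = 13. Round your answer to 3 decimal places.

10.446

b = Sxy/Sxx = -72.94/266.8 = -0.273388
a = ȳ − b·x̄ = 8.86 − (-0.273388)·18.8 = 13.999700
ŷ(13) = a + b·13 = 13.999700 + (-0.273388)·13 = 10.445652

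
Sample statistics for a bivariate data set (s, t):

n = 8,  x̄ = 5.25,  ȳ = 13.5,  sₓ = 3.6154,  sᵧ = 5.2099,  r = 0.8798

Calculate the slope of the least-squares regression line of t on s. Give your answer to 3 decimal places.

b = r · sᵧ/sₓ = 0.8798 · 5.2099/3.6154 = 1.267818

1.268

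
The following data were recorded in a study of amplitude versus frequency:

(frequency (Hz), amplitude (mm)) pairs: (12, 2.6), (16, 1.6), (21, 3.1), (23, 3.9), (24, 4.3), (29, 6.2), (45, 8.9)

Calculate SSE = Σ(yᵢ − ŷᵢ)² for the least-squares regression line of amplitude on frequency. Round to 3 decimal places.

n = 7, Σx = 170, Σy = 30.6, Σxy = 895.1, Σx² = 4812, Σy² = 170.28
Sxx = Σx² − (Σx)²/n = 4812 − 4128.571429 = 683.428571
Sxy = Σxy − (Σx)(Σy)/n = 895.1 − 743.142857 = 151.957143
Syy = Σy² − (Σy)²/n = 170.28 − 133.765714 = 36.514286
b = Sxy/Sxx = 151.957143/683.428571 = 0.222345
SSE = Syy − b·Sxy = 36.514286 − 0.222345·151.957143 = 2.727327

2.727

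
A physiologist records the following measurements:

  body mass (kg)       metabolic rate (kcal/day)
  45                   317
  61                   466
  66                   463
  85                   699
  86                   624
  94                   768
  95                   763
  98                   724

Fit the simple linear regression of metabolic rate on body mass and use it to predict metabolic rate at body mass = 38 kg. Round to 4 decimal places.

n = 8, Σx = 630, Σy = 4824, Σxy = 401957, Σx² = 52188
Sxx = Σx² − (Σx)²/n = 52188 − 49612.5 = 2575.5
Sxy = Σxy − (Σx)(Σy)/n = 401957 − 379890 = 22067
b = Sxy/Sxx = 22067/2575.5 = 8.568045
a = ȳ − b·x̄ = 603 − 8.568045·78.75 = -71.733547
ŷ(38) = a + b·38 = -71.733547 + 8.568045·38 = 253.852165

253.8522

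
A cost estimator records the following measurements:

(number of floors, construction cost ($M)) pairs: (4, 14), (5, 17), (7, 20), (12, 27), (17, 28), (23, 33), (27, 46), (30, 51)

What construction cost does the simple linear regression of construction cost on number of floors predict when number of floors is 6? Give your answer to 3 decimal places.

n = 8, Σx = 125, Σy = 236, Σxy = 4612, Σx² = 2681
Sxx = Σx² − (Σx)²/n = 2681 − 1953.125 = 727.875
Sxy = Σxy − (Σx)(Σy)/n = 4612 − 3687.5 = 924.5
b = Sxy/Sxx = 924.5/727.875 = 1.270136
a = ȳ − b·x̄ = 29.5 − 1.270136·15.625 = 9.654130
ŷ(6) = a + b·6 = 9.654130 + 1.270136·6 = 17.274944

17.275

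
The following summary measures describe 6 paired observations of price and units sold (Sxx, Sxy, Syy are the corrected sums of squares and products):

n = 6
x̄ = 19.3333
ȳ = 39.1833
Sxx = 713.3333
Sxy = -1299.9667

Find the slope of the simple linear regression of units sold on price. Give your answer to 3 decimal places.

b = Sxy/Sxx = -1299.9667/713.3333 = -1.822383

-1.822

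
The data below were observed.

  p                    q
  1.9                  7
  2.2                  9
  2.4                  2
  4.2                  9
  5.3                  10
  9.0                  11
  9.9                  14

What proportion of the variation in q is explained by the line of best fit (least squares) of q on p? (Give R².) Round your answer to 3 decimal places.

0.608

n = 7, Σx = 34.9, Σy = 62, Σxy = 366.3, Σx² = 238.95, Σy² = 632
Sxx = Σx² − (Σx)²/n = 238.95 − 174.001429 = 64.948571
Sxy = Σxy − (Σx)(Σy)/n = 366.3 − 309.114286 = 57.185714
Syy = Σy² − (Σy)²/n = 632 − 549.142857 = 82.857143
R² = Sxy²/(Sxx·Syy) = (57.185714)²/(64.948571·82.857143) = 0.607681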